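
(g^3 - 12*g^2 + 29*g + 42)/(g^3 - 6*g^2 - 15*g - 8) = (g^2 - 13*g + 42)/(g^2 - 7*g - 8)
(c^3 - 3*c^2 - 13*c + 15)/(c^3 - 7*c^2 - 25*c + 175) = (c^2 + 2*c - 3)/(c^2 - 2*c - 35)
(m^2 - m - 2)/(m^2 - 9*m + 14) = (m + 1)/(m - 7)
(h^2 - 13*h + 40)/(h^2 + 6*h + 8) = (h^2 - 13*h + 40)/(h^2 + 6*h + 8)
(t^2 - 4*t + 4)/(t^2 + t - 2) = (t^2 - 4*t + 4)/(t^2 + t - 2)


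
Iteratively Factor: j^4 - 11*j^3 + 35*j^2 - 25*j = (j - 5)*(j^3 - 6*j^2 + 5*j) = (j - 5)^2*(j^2 - j) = (j - 5)^2*(j - 1)*(j)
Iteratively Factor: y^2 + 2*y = (y + 2)*(y)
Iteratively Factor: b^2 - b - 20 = (b + 4)*(b - 5)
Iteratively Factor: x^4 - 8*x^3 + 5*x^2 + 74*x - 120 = (x + 3)*(x^3 - 11*x^2 + 38*x - 40) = (x - 4)*(x + 3)*(x^2 - 7*x + 10) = (x - 5)*(x - 4)*(x + 3)*(x - 2)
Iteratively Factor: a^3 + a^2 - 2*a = (a - 1)*(a^2 + 2*a) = (a - 1)*(a + 2)*(a)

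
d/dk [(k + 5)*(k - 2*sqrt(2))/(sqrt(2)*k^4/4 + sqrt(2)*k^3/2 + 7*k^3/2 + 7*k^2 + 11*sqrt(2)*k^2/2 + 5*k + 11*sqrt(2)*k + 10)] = 4*(-2*(k + 5)*(k - 2*sqrt(2))*(2*sqrt(2)*k^3 + 3*sqrt(2)*k^2 + 21*k^2 + 28*k + 22*sqrt(2)*k + 10 + 22*sqrt(2)) + (2*k - 2*sqrt(2) + 5)*(sqrt(2)*k^4 + 2*sqrt(2)*k^3 + 14*k^3 + 28*k^2 + 22*sqrt(2)*k^2 + 20*k + 44*sqrt(2)*k + 40))/(sqrt(2)*k^4 + 2*sqrt(2)*k^3 + 14*k^3 + 28*k^2 + 22*sqrt(2)*k^2 + 20*k + 44*sqrt(2)*k + 40)^2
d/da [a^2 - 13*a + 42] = 2*a - 13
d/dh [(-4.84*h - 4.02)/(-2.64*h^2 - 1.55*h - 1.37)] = (-12.7776*h^2 - 21.2256*h + 0.399800000000001)/(6.9696*h^4 + 8.184*h^3 + 9.6361*h^2 + 4.247*h + 1.8769)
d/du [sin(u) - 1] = cos(u)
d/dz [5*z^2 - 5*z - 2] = 10*z - 5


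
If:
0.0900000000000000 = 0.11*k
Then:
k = 0.82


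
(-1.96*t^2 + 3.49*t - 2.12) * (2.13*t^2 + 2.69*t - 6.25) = -4.1748*t^4 + 2.1613*t^3 + 17.1225*t^2 - 27.5153*t + 13.25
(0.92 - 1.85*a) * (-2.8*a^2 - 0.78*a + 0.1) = 5.18*a^3 - 1.133*a^2 - 0.9026*a + 0.092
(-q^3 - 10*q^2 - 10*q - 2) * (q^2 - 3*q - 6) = -q^5 - 7*q^4 + 26*q^3 + 88*q^2 + 66*q + 12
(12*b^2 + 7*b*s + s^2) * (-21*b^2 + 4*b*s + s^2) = -252*b^4 - 99*b^3*s + 19*b^2*s^2 + 11*b*s^3 + s^4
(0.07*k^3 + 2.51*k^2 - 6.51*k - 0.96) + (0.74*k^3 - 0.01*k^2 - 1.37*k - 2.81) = 0.81*k^3 + 2.5*k^2 - 7.88*k - 3.77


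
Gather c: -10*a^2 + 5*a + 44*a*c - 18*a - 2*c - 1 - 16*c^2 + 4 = -10*a^2 - 13*a - 16*c^2 + c*(44*a - 2) + 3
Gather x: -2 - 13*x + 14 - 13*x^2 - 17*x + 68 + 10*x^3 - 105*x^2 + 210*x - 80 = 10*x^3 - 118*x^2 + 180*x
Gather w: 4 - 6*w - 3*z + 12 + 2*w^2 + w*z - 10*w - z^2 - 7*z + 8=2*w^2 + w*(z - 16) - z^2 - 10*z + 24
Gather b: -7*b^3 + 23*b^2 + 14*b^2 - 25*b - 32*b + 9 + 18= -7*b^3 + 37*b^2 - 57*b + 27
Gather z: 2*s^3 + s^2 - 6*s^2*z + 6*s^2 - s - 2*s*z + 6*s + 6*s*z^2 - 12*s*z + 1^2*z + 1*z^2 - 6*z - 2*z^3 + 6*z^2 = 2*s^3 + 7*s^2 + 5*s - 2*z^3 + z^2*(6*s + 7) + z*(-6*s^2 - 14*s - 5)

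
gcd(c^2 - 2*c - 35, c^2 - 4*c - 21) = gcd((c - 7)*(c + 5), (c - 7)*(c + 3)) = c - 7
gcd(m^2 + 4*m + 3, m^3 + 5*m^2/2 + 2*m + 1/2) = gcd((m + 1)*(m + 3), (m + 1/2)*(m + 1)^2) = m + 1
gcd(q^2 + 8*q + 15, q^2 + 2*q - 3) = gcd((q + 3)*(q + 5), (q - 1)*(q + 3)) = q + 3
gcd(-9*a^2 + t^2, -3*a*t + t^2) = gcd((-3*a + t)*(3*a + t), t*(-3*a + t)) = -3*a + t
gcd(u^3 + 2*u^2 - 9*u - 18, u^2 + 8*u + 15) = u + 3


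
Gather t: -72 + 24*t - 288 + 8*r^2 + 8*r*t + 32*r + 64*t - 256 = 8*r^2 + 32*r + t*(8*r + 88) - 616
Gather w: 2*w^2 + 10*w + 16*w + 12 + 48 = 2*w^2 + 26*w + 60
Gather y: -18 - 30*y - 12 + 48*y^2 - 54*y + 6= 48*y^2 - 84*y - 24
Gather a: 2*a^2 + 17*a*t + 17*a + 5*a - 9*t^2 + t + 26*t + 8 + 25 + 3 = 2*a^2 + a*(17*t + 22) - 9*t^2 + 27*t + 36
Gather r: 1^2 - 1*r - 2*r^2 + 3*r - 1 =-2*r^2 + 2*r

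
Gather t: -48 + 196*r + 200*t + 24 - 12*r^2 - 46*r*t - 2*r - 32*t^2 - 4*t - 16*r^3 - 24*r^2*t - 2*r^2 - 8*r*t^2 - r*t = -16*r^3 - 14*r^2 + 194*r + t^2*(-8*r - 32) + t*(-24*r^2 - 47*r + 196) - 24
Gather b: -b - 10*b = -11*b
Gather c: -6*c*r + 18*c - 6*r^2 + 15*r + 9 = c*(18 - 6*r) - 6*r^2 + 15*r + 9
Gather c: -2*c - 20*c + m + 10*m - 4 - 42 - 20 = -22*c + 11*m - 66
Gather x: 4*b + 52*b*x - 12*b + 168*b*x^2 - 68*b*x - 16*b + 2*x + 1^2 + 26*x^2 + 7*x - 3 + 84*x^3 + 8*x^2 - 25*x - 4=-24*b + 84*x^3 + x^2*(168*b + 34) + x*(-16*b - 16) - 6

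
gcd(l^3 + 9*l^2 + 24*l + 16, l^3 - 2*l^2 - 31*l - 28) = l^2 + 5*l + 4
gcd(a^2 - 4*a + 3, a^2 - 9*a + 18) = a - 3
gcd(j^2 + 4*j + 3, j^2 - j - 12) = j + 3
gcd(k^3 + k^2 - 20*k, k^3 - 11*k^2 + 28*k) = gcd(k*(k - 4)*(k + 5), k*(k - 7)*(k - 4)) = k^2 - 4*k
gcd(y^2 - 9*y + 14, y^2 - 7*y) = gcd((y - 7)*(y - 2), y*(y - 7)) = y - 7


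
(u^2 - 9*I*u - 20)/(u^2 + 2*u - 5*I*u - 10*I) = (u - 4*I)/(u + 2)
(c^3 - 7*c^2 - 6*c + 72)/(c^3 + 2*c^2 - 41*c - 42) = (c^2 - c - 12)/(c^2 + 8*c + 7)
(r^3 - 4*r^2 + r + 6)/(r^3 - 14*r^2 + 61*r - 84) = (r^2 - r - 2)/(r^2 - 11*r + 28)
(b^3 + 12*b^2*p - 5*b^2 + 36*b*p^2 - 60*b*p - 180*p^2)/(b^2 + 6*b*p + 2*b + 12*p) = (b^2 + 6*b*p - 5*b - 30*p)/(b + 2)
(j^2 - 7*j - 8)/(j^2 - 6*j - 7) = (j - 8)/(j - 7)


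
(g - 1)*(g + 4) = g^2 + 3*g - 4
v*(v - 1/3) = v^2 - v/3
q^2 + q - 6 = (q - 2)*(q + 3)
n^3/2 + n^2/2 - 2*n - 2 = (n/2 + 1/2)*(n - 2)*(n + 2)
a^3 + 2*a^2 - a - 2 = (a - 1)*(a + 1)*(a + 2)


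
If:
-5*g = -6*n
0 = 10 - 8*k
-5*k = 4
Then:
No Solution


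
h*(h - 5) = h^2 - 5*h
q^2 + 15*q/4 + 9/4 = (q + 3/4)*(q + 3)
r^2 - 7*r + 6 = (r - 6)*(r - 1)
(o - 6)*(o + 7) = o^2 + o - 42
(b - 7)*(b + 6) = b^2 - b - 42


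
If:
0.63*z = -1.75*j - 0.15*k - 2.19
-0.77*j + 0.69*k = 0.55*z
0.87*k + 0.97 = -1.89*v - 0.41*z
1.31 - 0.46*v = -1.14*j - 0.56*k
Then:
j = 3.15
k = -5.24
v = 4.28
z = -10.98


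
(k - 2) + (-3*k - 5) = -2*k - 7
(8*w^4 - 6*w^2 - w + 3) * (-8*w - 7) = -64*w^5 - 56*w^4 + 48*w^3 + 50*w^2 - 17*w - 21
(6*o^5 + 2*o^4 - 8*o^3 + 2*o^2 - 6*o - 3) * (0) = 0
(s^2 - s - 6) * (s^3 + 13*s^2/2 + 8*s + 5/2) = s^5 + 11*s^4/2 - 9*s^3/2 - 89*s^2/2 - 101*s/2 - 15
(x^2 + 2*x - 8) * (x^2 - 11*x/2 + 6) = x^4 - 7*x^3/2 - 13*x^2 + 56*x - 48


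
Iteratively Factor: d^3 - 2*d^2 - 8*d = (d)*(d^2 - 2*d - 8) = d*(d - 4)*(d + 2)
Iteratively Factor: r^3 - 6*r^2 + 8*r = (r - 2)*(r^2 - 4*r) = (r - 4)*(r - 2)*(r)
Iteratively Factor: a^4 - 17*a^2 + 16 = (a - 4)*(a^3 + 4*a^2 - a - 4) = (a - 4)*(a - 1)*(a^2 + 5*a + 4) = (a - 4)*(a - 1)*(a + 1)*(a + 4)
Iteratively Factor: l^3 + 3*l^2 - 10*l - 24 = (l + 4)*(l^2 - l - 6) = (l - 3)*(l + 4)*(l + 2)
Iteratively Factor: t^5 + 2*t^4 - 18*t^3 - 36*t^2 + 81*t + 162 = (t + 3)*(t^4 - t^3 - 15*t^2 + 9*t + 54) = (t - 3)*(t + 3)*(t^3 + 2*t^2 - 9*t - 18) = (t - 3)*(t + 2)*(t + 3)*(t^2 - 9) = (t - 3)*(t + 2)*(t + 3)^2*(t - 3)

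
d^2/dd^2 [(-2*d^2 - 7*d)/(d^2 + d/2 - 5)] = 24*(-4*d^3 - 20*d^2 - 70*d - 45)/(8*d^6 + 12*d^5 - 114*d^4 - 119*d^3 + 570*d^2 + 300*d - 1000)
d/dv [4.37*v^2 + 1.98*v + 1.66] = 8.74*v + 1.98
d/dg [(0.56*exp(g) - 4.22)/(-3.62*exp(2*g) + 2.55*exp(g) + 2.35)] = (2.0272*exp(2*g) - 30.5528*exp(g) + 12.077)*exp(g)/(13.1044*exp(4*g) - 18.462*exp(3*g) - 10.5115*exp(2*g) + 11.985*exp(g) + 5.5225)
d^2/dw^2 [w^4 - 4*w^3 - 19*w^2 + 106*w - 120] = 12*w^2 - 24*w - 38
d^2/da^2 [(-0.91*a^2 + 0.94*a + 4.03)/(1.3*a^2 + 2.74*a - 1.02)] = (9.66004*a^3 + 33.62424*a^2 + 93.6078*a + 74.559512)/(2.197*a^6 + 13.8918*a^5 + 24.10824*a^4 - 1.228616*a^3 - 18.915696*a^2 + 8.552088*a - 1.061208)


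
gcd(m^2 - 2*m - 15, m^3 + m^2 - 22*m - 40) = m - 5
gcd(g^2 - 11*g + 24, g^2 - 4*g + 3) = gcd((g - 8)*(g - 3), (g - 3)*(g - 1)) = g - 3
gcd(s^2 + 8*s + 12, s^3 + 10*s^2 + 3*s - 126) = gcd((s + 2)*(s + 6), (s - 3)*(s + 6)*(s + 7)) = s + 6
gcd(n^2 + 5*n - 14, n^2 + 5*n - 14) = n^2 + 5*n - 14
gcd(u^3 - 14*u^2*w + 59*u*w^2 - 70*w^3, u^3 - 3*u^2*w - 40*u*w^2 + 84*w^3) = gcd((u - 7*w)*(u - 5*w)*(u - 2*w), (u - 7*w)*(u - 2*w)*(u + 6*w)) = u^2 - 9*u*w + 14*w^2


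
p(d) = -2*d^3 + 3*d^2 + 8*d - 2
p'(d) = -6*d^2 + 6*d + 8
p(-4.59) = 217.89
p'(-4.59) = -145.95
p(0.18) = -0.47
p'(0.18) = 8.89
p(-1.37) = -2.19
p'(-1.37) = -11.48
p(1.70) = 10.44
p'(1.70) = 0.86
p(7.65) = -660.63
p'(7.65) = -297.24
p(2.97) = -4.17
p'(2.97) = -27.11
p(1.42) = 9.68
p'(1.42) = 4.42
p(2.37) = 7.19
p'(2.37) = -11.48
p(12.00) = -2930.00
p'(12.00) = -784.00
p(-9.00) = 1627.00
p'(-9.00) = -532.00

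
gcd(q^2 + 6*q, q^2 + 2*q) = q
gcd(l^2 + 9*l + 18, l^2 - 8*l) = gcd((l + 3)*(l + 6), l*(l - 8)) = 1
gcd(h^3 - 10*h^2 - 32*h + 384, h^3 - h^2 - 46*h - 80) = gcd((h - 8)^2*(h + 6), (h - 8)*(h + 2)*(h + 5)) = h - 8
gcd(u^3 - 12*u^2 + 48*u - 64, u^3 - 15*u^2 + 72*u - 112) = u^2 - 8*u + 16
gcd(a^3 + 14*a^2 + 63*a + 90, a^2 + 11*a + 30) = a^2 + 11*a + 30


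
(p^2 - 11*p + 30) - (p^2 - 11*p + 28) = 2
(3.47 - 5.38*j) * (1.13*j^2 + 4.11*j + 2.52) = -6.0794*j^3 - 18.1907*j^2 + 0.704100000000002*j + 8.7444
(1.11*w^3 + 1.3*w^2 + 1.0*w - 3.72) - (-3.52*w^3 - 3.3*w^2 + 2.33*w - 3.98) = 4.63*w^3 + 4.6*w^2 - 1.33*w + 0.26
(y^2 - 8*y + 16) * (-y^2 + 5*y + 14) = -y^4 + 13*y^3 - 42*y^2 - 32*y + 224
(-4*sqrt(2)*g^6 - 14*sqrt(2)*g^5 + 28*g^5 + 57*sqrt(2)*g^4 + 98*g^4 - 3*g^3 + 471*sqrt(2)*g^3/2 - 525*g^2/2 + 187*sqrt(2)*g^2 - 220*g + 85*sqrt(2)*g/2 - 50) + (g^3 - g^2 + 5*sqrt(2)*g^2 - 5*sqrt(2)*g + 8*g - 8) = -4*sqrt(2)*g^6 - 14*sqrt(2)*g^5 + 28*g^5 + 57*sqrt(2)*g^4 + 98*g^4 - 2*g^3 + 471*sqrt(2)*g^3/2 - 527*g^2/2 + 192*sqrt(2)*g^2 - 212*g + 75*sqrt(2)*g/2 - 58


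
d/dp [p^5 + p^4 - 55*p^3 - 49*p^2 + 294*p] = 5*p^4 + 4*p^3 - 165*p^2 - 98*p + 294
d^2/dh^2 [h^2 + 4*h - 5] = 2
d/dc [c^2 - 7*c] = 2*c - 7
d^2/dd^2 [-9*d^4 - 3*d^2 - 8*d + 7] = -108*d^2 - 6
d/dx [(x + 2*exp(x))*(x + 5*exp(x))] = 7*x*exp(x) + 2*x + 20*exp(2*x) + 7*exp(x)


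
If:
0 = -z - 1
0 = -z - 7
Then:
No Solution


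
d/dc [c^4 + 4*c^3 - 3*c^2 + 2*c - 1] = 4*c^3 + 12*c^2 - 6*c + 2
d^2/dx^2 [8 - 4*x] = 0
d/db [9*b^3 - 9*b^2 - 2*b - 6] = 27*b^2 - 18*b - 2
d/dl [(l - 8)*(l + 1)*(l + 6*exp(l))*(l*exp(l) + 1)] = (l - 8)*(l + 1)^2*(l + 6*exp(l))*exp(l) + (l - 8)*(l + 1)*(l*exp(l) + 1)*(6*exp(l) + 1) + (l - 8)*(l + 6*exp(l))*(l*exp(l) + 1) + (l + 1)*(l + 6*exp(l))*(l*exp(l) + 1)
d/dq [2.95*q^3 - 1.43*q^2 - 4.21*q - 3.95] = 8.85*q^2 - 2.86*q - 4.21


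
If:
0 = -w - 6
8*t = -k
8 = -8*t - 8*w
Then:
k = -40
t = 5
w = -6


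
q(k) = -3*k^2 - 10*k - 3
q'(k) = -6*k - 10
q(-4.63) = -21.01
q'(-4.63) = 17.78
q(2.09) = -37.00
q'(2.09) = -22.54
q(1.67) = -28.07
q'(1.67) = -20.02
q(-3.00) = 0.00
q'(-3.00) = 8.00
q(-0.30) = -0.27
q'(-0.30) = -8.20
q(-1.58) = 5.31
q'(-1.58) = -0.52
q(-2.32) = 4.05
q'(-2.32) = 3.92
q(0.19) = -5.01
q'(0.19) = -11.14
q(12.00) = -555.00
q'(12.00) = -82.00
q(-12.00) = -315.00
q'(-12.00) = 62.00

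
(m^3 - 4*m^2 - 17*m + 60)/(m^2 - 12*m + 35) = (m^2 + m - 12)/(m - 7)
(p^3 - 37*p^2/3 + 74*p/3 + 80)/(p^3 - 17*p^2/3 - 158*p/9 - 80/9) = 3*(p - 6)/(3*p + 2)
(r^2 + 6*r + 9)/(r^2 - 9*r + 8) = (r^2 + 6*r + 9)/(r^2 - 9*r + 8)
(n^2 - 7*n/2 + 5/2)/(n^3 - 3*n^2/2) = (2*n^2 - 7*n + 5)/(n^2*(2*n - 3))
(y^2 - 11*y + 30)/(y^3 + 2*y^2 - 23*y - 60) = (y - 6)/(y^2 + 7*y + 12)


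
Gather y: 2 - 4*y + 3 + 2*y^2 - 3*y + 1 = 2*y^2 - 7*y + 6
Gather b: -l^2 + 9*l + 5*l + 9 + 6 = -l^2 + 14*l + 15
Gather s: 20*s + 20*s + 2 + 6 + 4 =40*s + 12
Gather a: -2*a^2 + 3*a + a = -2*a^2 + 4*a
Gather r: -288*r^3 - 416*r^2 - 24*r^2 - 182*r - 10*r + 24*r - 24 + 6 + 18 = -288*r^3 - 440*r^2 - 168*r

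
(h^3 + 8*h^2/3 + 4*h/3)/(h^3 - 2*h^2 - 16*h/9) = 3*(h + 2)/(3*h - 8)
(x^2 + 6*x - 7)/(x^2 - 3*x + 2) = (x + 7)/(x - 2)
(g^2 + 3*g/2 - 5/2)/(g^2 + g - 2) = (g + 5/2)/(g + 2)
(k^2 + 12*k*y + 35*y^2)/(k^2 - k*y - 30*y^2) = (-k - 7*y)/(-k + 6*y)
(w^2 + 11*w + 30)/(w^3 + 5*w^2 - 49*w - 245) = (w + 6)/(w^2 - 49)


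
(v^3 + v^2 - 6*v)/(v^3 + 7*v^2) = (v^2 + v - 6)/(v*(v + 7))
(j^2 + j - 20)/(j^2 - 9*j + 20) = (j + 5)/(j - 5)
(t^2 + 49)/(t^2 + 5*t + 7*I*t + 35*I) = (t - 7*I)/(t + 5)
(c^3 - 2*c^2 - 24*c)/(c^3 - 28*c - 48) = c/(c + 2)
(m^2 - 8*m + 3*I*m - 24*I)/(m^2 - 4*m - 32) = (m + 3*I)/(m + 4)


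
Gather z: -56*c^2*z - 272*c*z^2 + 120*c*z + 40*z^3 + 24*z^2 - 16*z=40*z^3 + z^2*(24 - 272*c) + z*(-56*c^2 + 120*c - 16)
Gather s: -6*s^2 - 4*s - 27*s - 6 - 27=-6*s^2 - 31*s - 33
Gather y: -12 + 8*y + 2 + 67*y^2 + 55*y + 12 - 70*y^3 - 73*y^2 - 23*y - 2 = -70*y^3 - 6*y^2 + 40*y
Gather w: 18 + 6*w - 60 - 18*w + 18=-12*w - 24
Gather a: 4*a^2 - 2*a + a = 4*a^2 - a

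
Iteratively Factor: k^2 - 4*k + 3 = (k - 3)*(k - 1)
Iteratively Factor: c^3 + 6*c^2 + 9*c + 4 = (c + 1)*(c^2 + 5*c + 4) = (c + 1)^2*(c + 4)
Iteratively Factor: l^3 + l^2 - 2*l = (l)*(l^2 + l - 2) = l*(l - 1)*(l + 2)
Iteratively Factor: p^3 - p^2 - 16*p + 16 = (p - 1)*(p^2 - 16) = (p - 1)*(p + 4)*(p - 4)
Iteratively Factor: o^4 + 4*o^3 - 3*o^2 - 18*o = (o)*(o^3 + 4*o^2 - 3*o - 18) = o*(o + 3)*(o^2 + o - 6) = o*(o - 2)*(o + 3)*(o + 3)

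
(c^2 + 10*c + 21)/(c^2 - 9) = (c + 7)/(c - 3)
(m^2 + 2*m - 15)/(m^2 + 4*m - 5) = (m - 3)/(m - 1)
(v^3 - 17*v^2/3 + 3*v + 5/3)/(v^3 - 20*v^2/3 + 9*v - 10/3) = (3*v + 1)/(3*v - 2)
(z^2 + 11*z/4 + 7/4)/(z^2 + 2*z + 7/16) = 4*(z + 1)/(4*z + 1)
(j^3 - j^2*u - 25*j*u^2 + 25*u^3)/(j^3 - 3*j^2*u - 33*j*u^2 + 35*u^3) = (-j + 5*u)/(-j + 7*u)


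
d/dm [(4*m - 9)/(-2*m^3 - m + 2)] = (-8*m^3 - 4*m + (4*m - 9)*(6*m^2 + 1) + 8)/(2*m^3 + m - 2)^2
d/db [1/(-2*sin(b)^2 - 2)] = 2*sin(2*b)/(3 - cos(2*b))^2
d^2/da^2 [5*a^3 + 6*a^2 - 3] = 30*a + 12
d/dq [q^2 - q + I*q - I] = 2*q - 1 + I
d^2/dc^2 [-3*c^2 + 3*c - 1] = -6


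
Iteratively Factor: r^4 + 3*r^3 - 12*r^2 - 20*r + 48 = (r + 3)*(r^3 - 12*r + 16) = (r - 2)*(r + 3)*(r^2 + 2*r - 8) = (r - 2)^2*(r + 3)*(r + 4)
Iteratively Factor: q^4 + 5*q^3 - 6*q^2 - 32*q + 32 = (q + 4)*(q^3 + q^2 - 10*q + 8) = (q - 1)*(q + 4)*(q^2 + 2*q - 8) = (q - 1)*(q + 4)^2*(q - 2)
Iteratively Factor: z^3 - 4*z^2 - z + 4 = (z - 4)*(z^2 - 1) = (z - 4)*(z - 1)*(z + 1)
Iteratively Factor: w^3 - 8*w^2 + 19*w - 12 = (w - 1)*(w^2 - 7*w + 12) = (w - 3)*(w - 1)*(w - 4)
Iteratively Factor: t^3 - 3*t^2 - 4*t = (t + 1)*(t^2 - 4*t) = (t - 4)*(t + 1)*(t)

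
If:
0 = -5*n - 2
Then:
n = -2/5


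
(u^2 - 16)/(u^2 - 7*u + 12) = (u + 4)/(u - 3)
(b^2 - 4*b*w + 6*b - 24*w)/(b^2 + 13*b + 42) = (b - 4*w)/(b + 7)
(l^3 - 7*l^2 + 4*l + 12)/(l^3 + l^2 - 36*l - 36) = (l - 2)/(l + 6)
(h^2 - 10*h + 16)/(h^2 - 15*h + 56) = (h - 2)/(h - 7)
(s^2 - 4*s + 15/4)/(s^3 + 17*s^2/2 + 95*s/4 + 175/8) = 2*(4*s^2 - 16*s + 15)/(8*s^3 + 68*s^2 + 190*s + 175)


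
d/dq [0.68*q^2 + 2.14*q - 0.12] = 1.36*q + 2.14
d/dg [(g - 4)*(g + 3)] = 2*g - 1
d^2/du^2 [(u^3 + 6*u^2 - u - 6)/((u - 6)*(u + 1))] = 120/(u^3 - 18*u^2 + 108*u - 216)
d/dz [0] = 0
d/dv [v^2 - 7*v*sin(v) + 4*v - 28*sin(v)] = -7*v*cos(v) + 2*v - 7*sin(v) - 28*cos(v) + 4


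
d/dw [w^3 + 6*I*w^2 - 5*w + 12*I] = 3*w^2 + 12*I*w - 5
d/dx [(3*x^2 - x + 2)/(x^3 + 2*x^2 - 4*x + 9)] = (-3*x^4 + 2*x^3 - 16*x^2 + 46*x - 1)/(x^6 + 4*x^5 - 4*x^4 + 2*x^3 + 52*x^2 - 72*x + 81)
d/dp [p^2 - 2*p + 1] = 2*p - 2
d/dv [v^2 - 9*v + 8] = 2*v - 9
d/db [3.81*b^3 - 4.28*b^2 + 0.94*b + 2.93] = 11.43*b^2 - 8.56*b + 0.94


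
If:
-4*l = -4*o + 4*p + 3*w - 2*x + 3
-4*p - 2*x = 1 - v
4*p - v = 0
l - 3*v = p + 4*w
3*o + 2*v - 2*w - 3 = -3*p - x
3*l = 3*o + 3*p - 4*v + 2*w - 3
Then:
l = 381/2782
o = 15/13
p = 17/2782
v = 34/1391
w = 20/1391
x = -1/2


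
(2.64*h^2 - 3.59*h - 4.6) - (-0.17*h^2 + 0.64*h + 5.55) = 2.81*h^2 - 4.23*h - 10.15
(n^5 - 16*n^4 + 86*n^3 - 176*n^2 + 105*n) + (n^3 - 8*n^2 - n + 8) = n^5 - 16*n^4 + 87*n^3 - 184*n^2 + 104*n + 8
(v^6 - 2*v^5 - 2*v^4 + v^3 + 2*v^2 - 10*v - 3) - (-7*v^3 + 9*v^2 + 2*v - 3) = v^6 - 2*v^5 - 2*v^4 + 8*v^3 - 7*v^2 - 12*v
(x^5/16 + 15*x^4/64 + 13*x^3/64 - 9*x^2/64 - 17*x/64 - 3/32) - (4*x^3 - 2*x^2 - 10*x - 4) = x^5/16 + 15*x^4/64 - 243*x^3/64 + 119*x^2/64 + 623*x/64 + 125/32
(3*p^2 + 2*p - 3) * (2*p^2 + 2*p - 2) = 6*p^4 + 10*p^3 - 8*p^2 - 10*p + 6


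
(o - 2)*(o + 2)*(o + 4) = o^3 + 4*o^2 - 4*o - 16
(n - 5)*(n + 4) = n^2 - n - 20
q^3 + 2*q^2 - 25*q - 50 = (q - 5)*(q + 2)*(q + 5)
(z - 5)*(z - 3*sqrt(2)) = z^2 - 5*z - 3*sqrt(2)*z + 15*sqrt(2)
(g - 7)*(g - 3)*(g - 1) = g^3 - 11*g^2 + 31*g - 21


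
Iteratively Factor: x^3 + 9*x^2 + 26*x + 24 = (x + 4)*(x^2 + 5*x + 6) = (x + 3)*(x + 4)*(x + 2)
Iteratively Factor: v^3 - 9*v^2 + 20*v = (v)*(v^2 - 9*v + 20) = v*(v - 4)*(v - 5)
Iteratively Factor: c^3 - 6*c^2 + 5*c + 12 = (c - 3)*(c^2 - 3*c - 4) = (c - 3)*(c + 1)*(c - 4)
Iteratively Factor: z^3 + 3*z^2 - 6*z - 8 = (z + 4)*(z^2 - z - 2) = (z + 1)*(z + 4)*(z - 2)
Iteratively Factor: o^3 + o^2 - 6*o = (o)*(o^2 + o - 6) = o*(o + 3)*(o - 2)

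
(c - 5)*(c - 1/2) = c^2 - 11*c/2 + 5/2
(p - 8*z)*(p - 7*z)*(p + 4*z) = p^3 - 11*p^2*z - 4*p*z^2 + 224*z^3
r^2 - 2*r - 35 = (r - 7)*(r + 5)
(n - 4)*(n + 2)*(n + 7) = n^3 + 5*n^2 - 22*n - 56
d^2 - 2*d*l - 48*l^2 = (d - 8*l)*(d + 6*l)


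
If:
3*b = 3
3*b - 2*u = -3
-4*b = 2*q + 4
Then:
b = 1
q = -4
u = 3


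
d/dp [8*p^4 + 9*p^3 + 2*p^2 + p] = 32*p^3 + 27*p^2 + 4*p + 1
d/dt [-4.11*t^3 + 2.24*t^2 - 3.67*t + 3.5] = -12.33*t^2 + 4.48*t - 3.67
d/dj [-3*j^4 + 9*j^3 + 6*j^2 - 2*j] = -12*j^3 + 27*j^2 + 12*j - 2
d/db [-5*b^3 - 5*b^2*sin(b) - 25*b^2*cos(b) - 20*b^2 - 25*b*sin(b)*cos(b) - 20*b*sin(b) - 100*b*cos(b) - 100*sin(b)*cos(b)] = 25*b^2*sin(b) - 5*b^2*cos(b) - 15*b^2 + 90*b*sin(b) - 70*b*cos(b) - 25*b*cos(2*b) - 40*b - 20*sin(b) - 25*sin(2*b)/2 - 100*cos(b) - 100*cos(2*b)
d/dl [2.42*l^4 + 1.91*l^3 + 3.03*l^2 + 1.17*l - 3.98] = 9.68*l^3 + 5.73*l^2 + 6.06*l + 1.17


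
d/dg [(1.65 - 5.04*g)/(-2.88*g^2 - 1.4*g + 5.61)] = (-14.5152*g^2 + 9.504*g - 25.9644)/(8.2944*g^4 + 8.064*g^3 - 30.3536*g^2 - 15.708*g + 31.4721)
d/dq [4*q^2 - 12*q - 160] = 8*q - 12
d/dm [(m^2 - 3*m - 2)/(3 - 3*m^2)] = (-m^2 - 2*m/3 - 1)/(m^4 - 2*m^2 + 1)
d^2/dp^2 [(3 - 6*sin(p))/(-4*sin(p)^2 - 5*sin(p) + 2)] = 3*(-32*sin(p)^5 + 104*sin(p)^4 + 28*sin(p)^3 - 59*sin(p)^2 - 22*sin(p) - 26)/(5*sin(p) - 2*cos(2*p))^3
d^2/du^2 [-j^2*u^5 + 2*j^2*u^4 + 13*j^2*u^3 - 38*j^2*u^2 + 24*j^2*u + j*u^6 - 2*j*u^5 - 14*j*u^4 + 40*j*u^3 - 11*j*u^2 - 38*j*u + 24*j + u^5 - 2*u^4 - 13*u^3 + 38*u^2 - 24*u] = -20*j^2*u^3 + 24*j^2*u^2 + 78*j^2*u - 76*j^2 + 30*j*u^4 - 40*j*u^3 - 168*j*u^2 + 240*j*u - 22*j + 20*u^3 - 24*u^2 - 78*u + 76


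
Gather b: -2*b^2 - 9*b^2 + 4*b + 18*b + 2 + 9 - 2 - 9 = -11*b^2 + 22*b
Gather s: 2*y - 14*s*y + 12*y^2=-14*s*y + 12*y^2 + 2*y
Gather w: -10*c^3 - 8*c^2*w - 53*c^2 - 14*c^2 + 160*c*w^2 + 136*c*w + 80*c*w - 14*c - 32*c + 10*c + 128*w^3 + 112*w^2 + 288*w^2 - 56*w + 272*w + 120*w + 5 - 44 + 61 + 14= -10*c^3 - 67*c^2 - 36*c + 128*w^3 + w^2*(160*c + 400) + w*(-8*c^2 + 216*c + 336) + 36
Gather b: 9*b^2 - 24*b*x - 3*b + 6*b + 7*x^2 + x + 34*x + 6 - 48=9*b^2 + b*(3 - 24*x) + 7*x^2 + 35*x - 42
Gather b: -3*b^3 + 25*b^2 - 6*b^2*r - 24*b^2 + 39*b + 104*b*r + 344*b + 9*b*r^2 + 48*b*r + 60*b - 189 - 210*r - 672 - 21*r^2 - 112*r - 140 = -3*b^3 + b^2*(1 - 6*r) + b*(9*r^2 + 152*r + 443) - 21*r^2 - 322*r - 1001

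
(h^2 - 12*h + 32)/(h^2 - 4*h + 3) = (h^2 - 12*h + 32)/(h^2 - 4*h + 3)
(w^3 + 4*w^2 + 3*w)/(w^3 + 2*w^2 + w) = (w + 3)/(w + 1)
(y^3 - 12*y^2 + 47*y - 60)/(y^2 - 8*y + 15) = y - 4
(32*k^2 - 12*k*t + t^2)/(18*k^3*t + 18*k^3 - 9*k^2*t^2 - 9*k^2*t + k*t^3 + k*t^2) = (32*k^2 - 12*k*t + t^2)/(k*(18*k^2*t + 18*k^2 - 9*k*t^2 - 9*k*t + t^3 + t^2))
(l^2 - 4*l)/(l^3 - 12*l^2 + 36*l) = (l - 4)/(l^2 - 12*l + 36)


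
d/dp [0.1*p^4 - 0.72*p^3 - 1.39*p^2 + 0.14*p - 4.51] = 0.4*p^3 - 2.16*p^2 - 2.78*p + 0.14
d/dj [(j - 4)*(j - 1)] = 2*j - 5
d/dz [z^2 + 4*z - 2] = 2*z + 4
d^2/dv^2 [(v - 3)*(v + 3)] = 2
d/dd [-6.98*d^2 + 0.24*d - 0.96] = 0.24 - 13.96*d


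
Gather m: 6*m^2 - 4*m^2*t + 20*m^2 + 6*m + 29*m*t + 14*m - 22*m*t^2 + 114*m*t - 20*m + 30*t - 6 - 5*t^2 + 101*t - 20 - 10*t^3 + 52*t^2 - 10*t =m^2*(26 - 4*t) + m*(-22*t^2 + 143*t) - 10*t^3 + 47*t^2 + 121*t - 26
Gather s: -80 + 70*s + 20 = 70*s - 60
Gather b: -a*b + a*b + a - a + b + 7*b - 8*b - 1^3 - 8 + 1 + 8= 0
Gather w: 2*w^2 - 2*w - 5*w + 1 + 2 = 2*w^2 - 7*w + 3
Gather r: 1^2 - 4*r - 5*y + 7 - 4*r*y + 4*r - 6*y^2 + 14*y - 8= -4*r*y - 6*y^2 + 9*y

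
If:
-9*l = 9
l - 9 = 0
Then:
No Solution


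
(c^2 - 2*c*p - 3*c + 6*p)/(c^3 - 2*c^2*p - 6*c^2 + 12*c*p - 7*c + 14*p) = (c - 3)/(c^2 - 6*c - 7)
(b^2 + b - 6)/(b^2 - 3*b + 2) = (b + 3)/(b - 1)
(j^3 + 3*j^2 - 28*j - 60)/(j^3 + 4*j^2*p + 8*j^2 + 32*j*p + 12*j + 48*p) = (j - 5)/(j + 4*p)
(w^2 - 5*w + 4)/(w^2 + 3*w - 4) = (w - 4)/(w + 4)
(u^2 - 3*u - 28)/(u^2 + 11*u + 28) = (u - 7)/(u + 7)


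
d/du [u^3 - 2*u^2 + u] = 3*u^2 - 4*u + 1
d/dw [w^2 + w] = 2*w + 1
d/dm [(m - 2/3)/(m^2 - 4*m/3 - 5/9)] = 9*(9*m^2 - 12*m - 2*(3*m - 2)^2 - 5)/(-9*m^2 + 12*m + 5)^2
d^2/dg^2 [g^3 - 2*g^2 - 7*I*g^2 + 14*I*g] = 6*g - 4 - 14*I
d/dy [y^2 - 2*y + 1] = 2*y - 2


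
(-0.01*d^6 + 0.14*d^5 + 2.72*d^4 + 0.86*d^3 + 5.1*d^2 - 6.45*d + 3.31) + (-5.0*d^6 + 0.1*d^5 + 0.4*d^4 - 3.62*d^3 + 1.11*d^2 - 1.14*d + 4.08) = -5.01*d^6 + 0.24*d^5 + 3.12*d^4 - 2.76*d^3 + 6.21*d^2 - 7.59*d + 7.39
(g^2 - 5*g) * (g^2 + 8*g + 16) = g^4 + 3*g^3 - 24*g^2 - 80*g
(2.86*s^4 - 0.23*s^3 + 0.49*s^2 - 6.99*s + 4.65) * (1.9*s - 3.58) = 5.434*s^5 - 10.6758*s^4 + 1.7544*s^3 - 15.0352*s^2 + 33.8592*s - 16.647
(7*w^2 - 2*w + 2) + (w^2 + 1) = 8*w^2 - 2*w + 3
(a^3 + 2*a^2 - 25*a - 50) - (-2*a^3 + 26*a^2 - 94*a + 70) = 3*a^3 - 24*a^2 + 69*a - 120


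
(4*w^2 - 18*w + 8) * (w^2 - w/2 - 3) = 4*w^4 - 20*w^3 + 5*w^2 + 50*w - 24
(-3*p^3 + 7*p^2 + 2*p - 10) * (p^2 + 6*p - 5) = -3*p^5 - 11*p^4 + 59*p^3 - 33*p^2 - 70*p + 50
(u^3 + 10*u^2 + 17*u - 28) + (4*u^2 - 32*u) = u^3 + 14*u^2 - 15*u - 28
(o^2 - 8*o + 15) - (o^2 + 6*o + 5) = 10 - 14*o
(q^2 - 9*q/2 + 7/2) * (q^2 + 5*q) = q^4 + q^3/2 - 19*q^2 + 35*q/2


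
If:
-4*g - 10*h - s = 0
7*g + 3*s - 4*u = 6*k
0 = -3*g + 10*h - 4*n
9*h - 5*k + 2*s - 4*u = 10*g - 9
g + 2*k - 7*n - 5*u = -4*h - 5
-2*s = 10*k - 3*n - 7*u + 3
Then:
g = 3750/29581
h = -11957/29581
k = 9704/29581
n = -32705/29581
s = 104570/29581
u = 70434/29581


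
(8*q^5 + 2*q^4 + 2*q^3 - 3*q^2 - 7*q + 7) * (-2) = -16*q^5 - 4*q^4 - 4*q^3 + 6*q^2 + 14*q - 14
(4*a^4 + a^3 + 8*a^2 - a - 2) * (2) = 8*a^4 + 2*a^3 + 16*a^2 - 2*a - 4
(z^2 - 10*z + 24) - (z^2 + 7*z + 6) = 18 - 17*z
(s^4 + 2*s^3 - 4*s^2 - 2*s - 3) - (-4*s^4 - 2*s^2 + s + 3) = 5*s^4 + 2*s^3 - 2*s^2 - 3*s - 6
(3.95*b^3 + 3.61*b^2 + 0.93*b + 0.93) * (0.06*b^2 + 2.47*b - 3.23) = 0.237*b^5 + 9.9731*b^4 - 3.786*b^3 - 9.3074*b^2 - 0.7068*b - 3.0039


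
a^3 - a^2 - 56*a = a*(a - 8)*(a + 7)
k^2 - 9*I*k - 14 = (k - 7*I)*(k - 2*I)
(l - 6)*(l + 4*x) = l^2 + 4*l*x - 6*l - 24*x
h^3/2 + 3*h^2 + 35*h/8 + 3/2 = (h/2 + 1/4)*(h + 3/2)*(h + 4)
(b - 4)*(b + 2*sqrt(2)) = b^2 - 4*b + 2*sqrt(2)*b - 8*sqrt(2)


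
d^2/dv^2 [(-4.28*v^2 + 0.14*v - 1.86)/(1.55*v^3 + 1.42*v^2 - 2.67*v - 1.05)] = (-20.5654*v^6 + 2.01810000000003*v^5 - 158.05164*v^4 - 193.752572*v^3 - 11.872044*v^2 + 25.401564*v - 42.288408)/(3.723875*v^9 + 10.23465*v^8 - 9.867765*v^7 - 39.964607*v^6 + 3.131721*v^5 + 50.090004*v^4 + 9.978282*v^3 - 17.759385*v^2 - 8.831025*v - 1.157625)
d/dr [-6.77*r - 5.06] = -6.77000000000000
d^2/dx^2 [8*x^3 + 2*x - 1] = 48*x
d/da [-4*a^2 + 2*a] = 2 - 8*a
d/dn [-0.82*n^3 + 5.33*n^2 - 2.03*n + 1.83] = -2.46*n^2 + 10.66*n - 2.03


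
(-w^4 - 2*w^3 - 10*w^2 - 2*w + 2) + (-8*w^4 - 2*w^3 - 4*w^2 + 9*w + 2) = -9*w^4 - 4*w^3 - 14*w^2 + 7*w + 4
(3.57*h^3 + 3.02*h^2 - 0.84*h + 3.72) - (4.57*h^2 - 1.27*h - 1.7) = 3.57*h^3 - 1.55*h^2 + 0.43*h + 5.42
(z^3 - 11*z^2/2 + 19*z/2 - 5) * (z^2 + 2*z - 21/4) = z^5 - 7*z^4/2 - 27*z^3/4 + 343*z^2/8 - 479*z/8 + 105/4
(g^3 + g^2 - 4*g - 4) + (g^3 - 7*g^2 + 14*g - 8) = 2*g^3 - 6*g^2 + 10*g - 12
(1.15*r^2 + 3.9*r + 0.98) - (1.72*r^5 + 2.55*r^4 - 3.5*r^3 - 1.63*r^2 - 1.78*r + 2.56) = -1.72*r^5 - 2.55*r^4 + 3.5*r^3 + 2.78*r^2 + 5.68*r - 1.58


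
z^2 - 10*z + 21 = (z - 7)*(z - 3)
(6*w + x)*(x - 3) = 6*w*x - 18*w + x^2 - 3*x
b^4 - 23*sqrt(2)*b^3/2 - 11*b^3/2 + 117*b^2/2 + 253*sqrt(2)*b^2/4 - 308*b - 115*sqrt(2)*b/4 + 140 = (b - 5)*(b - 1/2)*(b - 8*sqrt(2))*(b - 7*sqrt(2)/2)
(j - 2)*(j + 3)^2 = j^3 + 4*j^2 - 3*j - 18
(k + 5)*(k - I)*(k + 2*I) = k^3 + 5*k^2 + I*k^2 + 2*k + 5*I*k + 10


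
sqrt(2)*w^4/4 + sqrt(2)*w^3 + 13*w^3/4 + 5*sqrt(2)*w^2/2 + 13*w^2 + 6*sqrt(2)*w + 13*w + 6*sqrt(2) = (w/2 + 1)*(w + 2)*(w + 6*sqrt(2))*(sqrt(2)*w/2 + 1/2)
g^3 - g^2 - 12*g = g*(g - 4)*(g + 3)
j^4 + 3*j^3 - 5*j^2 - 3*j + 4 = (j - 1)^2*(j + 1)*(j + 4)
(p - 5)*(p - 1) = p^2 - 6*p + 5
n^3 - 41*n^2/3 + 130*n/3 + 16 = (n - 8)*(n - 6)*(n + 1/3)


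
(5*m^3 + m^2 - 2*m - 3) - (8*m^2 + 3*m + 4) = 5*m^3 - 7*m^2 - 5*m - 7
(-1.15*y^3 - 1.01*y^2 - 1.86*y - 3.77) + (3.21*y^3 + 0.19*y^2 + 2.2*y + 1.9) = 2.06*y^3 - 0.82*y^2 + 0.34*y - 1.87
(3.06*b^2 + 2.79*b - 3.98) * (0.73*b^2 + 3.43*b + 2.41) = 2.2338*b^4 + 12.5325*b^3 + 14.0389*b^2 - 6.9275*b - 9.5918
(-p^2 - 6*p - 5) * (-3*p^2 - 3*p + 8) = 3*p^4 + 21*p^3 + 25*p^2 - 33*p - 40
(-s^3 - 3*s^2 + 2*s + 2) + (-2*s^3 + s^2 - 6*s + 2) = -3*s^3 - 2*s^2 - 4*s + 4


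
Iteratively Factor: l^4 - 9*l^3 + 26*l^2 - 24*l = (l - 2)*(l^3 - 7*l^2 + 12*l) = l*(l - 2)*(l^2 - 7*l + 12) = l*(l - 4)*(l - 2)*(l - 3)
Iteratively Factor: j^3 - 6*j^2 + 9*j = (j - 3)*(j^2 - 3*j) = j*(j - 3)*(j - 3)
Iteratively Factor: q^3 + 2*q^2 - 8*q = (q - 2)*(q^2 + 4*q) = q*(q - 2)*(q + 4)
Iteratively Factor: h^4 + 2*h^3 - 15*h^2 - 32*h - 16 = (h + 1)*(h^3 + h^2 - 16*h - 16) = (h + 1)^2*(h^2 - 16) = (h - 4)*(h + 1)^2*(h + 4)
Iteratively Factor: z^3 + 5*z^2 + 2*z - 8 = (z - 1)*(z^2 + 6*z + 8) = (z - 1)*(z + 2)*(z + 4)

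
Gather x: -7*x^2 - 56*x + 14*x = -7*x^2 - 42*x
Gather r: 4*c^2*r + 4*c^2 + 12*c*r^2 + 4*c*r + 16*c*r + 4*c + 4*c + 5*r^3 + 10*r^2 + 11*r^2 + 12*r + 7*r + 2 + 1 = 4*c^2 + 8*c + 5*r^3 + r^2*(12*c + 21) + r*(4*c^2 + 20*c + 19) + 3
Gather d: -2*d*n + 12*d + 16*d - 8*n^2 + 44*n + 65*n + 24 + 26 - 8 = d*(28 - 2*n) - 8*n^2 + 109*n + 42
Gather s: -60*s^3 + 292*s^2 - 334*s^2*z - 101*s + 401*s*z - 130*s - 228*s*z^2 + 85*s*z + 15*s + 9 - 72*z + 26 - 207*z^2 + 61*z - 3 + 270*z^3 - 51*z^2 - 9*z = -60*s^3 + s^2*(292 - 334*z) + s*(-228*z^2 + 486*z - 216) + 270*z^3 - 258*z^2 - 20*z + 32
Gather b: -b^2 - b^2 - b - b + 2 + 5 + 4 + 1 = -2*b^2 - 2*b + 12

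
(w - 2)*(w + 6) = w^2 + 4*w - 12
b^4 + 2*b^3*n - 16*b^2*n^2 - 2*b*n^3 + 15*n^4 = (b - 3*n)*(b - n)*(b + n)*(b + 5*n)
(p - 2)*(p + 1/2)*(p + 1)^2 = p^4 + p^3/2 - 3*p^2 - 7*p/2 - 1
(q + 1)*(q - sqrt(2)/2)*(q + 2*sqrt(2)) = q^3 + q^2 + 3*sqrt(2)*q^2/2 - 2*q + 3*sqrt(2)*q/2 - 2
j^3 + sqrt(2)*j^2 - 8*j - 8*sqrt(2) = (j - 2*sqrt(2))*(j + sqrt(2))*(j + 2*sqrt(2))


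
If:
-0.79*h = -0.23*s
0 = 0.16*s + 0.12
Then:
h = -0.22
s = -0.75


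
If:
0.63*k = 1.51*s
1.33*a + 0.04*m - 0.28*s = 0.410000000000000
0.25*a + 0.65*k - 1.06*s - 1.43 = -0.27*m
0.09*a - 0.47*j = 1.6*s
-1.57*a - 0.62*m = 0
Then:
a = 1.23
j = -13.20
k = 9.46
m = -3.12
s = 3.95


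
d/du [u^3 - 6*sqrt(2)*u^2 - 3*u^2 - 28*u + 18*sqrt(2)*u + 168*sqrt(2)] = 3*u^2 - 12*sqrt(2)*u - 6*u - 28 + 18*sqrt(2)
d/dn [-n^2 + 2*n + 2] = 2 - 2*n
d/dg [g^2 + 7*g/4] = 2*g + 7/4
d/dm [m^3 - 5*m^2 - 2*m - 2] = 3*m^2 - 10*m - 2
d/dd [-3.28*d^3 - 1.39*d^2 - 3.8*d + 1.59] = -9.84*d^2 - 2.78*d - 3.8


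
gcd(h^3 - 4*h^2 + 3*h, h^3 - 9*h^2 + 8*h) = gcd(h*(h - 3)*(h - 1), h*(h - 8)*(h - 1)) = h^2 - h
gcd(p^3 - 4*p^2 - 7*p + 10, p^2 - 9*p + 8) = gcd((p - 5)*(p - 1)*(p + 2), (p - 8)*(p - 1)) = p - 1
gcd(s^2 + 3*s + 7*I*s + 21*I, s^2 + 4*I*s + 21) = s + 7*I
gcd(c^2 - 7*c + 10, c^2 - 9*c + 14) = c - 2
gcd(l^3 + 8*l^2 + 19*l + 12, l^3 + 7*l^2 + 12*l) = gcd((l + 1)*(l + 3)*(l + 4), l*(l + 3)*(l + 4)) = l^2 + 7*l + 12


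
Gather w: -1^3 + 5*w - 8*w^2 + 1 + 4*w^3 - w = 4*w^3 - 8*w^2 + 4*w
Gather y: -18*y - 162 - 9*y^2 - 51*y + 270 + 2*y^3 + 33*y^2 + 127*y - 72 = 2*y^3 + 24*y^2 + 58*y + 36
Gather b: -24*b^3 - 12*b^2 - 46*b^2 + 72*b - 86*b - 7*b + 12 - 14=-24*b^3 - 58*b^2 - 21*b - 2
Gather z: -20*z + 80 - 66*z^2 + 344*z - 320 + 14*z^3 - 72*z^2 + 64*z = 14*z^3 - 138*z^2 + 388*z - 240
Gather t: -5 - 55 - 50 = -110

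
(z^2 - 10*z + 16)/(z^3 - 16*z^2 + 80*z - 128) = (z - 2)/(z^2 - 8*z + 16)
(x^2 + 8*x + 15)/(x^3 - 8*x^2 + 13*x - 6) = (x^2 + 8*x + 15)/(x^3 - 8*x^2 + 13*x - 6)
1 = 1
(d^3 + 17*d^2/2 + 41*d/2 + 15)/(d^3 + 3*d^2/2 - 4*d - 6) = (d + 5)/(d - 2)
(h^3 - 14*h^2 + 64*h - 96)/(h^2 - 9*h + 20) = (h^2 - 10*h + 24)/(h - 5)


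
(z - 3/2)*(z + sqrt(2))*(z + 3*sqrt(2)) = z^3 - 3*z^2/2 + 4*sqrt(2)*z^2 - 6*sqrt(2)*z + 6*z - 9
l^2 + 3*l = l*(l + 3)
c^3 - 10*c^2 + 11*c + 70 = (c - 7)*(c - 5)*(c + 2)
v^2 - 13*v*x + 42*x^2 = (v - 7*x)*(v - 6*x)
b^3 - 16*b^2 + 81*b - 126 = (b - 7)*(b - 6)*(b - 3)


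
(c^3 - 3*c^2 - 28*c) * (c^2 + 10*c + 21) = c^5 + 7*c^4 - 37*c^3 - 343*c^2 - 588*c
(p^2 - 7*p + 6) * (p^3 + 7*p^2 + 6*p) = p^5 - 37*p^3 + 36*p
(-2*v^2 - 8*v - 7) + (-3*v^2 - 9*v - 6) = -5*v^2 - 17*v - 13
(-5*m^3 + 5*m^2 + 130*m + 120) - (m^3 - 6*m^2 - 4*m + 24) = -6*m^3 + 11*m^2 + 134*m + 96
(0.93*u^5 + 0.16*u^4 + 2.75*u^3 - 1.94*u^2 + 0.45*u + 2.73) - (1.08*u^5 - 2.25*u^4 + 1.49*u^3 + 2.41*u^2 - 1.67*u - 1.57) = -0.15*u^5 + 2.41*u^4 + 1.26*u^3 - 4.35*u^2 + 2.12*u + 4.3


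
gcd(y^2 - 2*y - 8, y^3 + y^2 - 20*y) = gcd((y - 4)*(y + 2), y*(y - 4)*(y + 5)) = y - 4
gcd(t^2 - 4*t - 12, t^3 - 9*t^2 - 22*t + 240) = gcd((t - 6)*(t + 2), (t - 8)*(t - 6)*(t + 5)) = t - 6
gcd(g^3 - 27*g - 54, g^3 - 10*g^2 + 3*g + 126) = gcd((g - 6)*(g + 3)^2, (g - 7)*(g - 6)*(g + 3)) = g^2 - 3*g - 18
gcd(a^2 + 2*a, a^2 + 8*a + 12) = a + 2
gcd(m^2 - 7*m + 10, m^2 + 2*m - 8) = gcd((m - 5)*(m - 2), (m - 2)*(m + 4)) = m - 2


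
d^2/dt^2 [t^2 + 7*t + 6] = 2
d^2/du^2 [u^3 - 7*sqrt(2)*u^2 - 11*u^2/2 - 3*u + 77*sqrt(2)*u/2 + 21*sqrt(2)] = 6*u - 14*sqrt(2) - 11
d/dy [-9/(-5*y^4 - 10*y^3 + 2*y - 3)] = 18*(-10*y^3 - 15*y^2 + 1)/(5*y^4 + 10*y^3 - 2*y + 3)^2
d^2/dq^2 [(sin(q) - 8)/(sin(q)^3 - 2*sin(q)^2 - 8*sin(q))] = 2*(-2*sin(q)^4 + 39*sin(q)^3 - 103*sin(q)^2 - 46*sin(q) + 332 + 352/sin(q) - 384/sin(q)^2 - 512/sin(q)^3)/((sin(q) - 4)^3*(sin(q) + 2)^3)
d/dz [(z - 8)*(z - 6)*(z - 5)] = 3*z^2 - 38*z + 118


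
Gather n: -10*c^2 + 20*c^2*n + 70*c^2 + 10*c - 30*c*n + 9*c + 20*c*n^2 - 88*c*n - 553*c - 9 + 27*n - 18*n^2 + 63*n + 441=60*c^2 - 534*c + n^2*(20*c - 18) + n*(20*c^2 - 118*c + 90) + 432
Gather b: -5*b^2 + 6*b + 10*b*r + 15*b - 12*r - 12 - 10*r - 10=-5*b^2 + b*(10*r + 21) - 22*r - 22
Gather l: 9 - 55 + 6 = -40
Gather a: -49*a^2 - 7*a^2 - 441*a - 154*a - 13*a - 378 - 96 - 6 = -56*a^2 - 608*a - 480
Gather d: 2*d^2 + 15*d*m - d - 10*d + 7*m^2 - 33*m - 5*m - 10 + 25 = 2*d^2 + d*(15*m - 11) + 7*m^2 - 38*m + 15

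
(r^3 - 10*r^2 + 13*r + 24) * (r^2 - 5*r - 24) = r^5 - 15*r^4 + 39*r^3 + 199*r^2 - 432*r - 576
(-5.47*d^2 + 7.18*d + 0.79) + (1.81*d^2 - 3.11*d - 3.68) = -3.66*d^2 + 4.07*d - 2.89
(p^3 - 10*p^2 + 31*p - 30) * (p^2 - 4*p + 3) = p^5 - 14*p^4 + 74*p^3 - 184*p^2 + 213*p - 90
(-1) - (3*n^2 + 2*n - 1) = -3*n^2 - 2*n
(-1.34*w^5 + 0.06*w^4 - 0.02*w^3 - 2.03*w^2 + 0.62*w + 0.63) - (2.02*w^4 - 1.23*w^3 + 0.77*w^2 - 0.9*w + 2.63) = -1.34*w^5 - 1.96*w^4 + 1.21*w^3 - 2.8*w^2 + 1.52*w - 2.0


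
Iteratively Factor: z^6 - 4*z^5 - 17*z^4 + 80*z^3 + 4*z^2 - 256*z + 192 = (z - 4)*(z^5 - 17*z^3 + 12*z^2 + 52*z - 48) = (z - 4)*(z + 2)*(z^4 - 2*z^3 - 13*z^2 + 38*z - 24) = (z - 4)*(z - 2)*(z + 2)*(z^3 - 13*z + 12) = (z - 4)*(z - 3)*(z - 2)*(z + 2)*(z^2 + 3*z - 4) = (z - 4)*(z - 3)*(z - 2)*(z + 2)*(z + 4)*(z - 1)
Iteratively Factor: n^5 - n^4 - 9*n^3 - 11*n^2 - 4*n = (n)*(n^4 - n^3 - 9*n^2 - 11*n - 4) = n*(n + 1)*(n^3 - 2*n^2 - 7*n - 4) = n*(n + 1)^2*(n^2 - 3*n - 4) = n*(n - 4)*(n + 1)^2*(n + 1)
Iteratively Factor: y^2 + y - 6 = (y + 3)*(y - 2)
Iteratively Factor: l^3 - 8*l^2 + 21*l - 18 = (l - 3)*(l^2 - 5*l + 6) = (l - 3)^2*(l - 2)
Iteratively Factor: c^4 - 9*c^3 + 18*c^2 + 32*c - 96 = (c + 2)*(c^3 - 11*c^2 + 40*c - 48) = (c - 3)*(c + 2)*(c^2 - 8*c + 16) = (c - 4)*(c - 3)*(c + 2)*(c - 4)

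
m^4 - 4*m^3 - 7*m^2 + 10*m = m*(m - 5)*(m - 1)*(m + 2)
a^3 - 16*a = a*(a - 4)*(a + 4)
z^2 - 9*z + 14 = (z - 7)*(z - 2)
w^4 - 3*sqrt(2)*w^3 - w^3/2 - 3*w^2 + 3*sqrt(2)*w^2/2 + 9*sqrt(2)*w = w*(w - 2)*(w + 3/2)*(w - 3*sqrt(2))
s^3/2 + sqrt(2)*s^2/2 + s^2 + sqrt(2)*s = s*(s/2 + 1)*(s + sqrt(2))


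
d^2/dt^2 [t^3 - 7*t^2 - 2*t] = 6*t - 14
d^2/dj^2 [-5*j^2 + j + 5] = -10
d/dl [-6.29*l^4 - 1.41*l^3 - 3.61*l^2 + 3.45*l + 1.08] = -25.16*l^3 - 4.23*l^2 - 7.22*l + 3.45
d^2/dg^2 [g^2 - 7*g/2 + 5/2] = 2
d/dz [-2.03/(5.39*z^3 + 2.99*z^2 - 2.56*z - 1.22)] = (32.8251*z^2 + 12.1394*z - 5.1968)/(5.39*z^3 + 2.99*z^2 - 2.56*z - 1.22)^2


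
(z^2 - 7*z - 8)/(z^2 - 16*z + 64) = (z + 1)/(z - 8)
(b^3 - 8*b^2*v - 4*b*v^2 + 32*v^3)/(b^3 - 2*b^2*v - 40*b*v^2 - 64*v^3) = (b - 2*v)/(b + 4*v)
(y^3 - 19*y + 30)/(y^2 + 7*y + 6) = (y^3 - 19*y + 30)/(y^2 + 7*y + 6)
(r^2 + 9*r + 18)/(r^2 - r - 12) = (r + 6)/(r - 4)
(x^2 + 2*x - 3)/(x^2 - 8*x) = (x^2 + 2*x - 3)/(x*(x - 8))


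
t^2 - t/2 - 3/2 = (t - 3/2)*(t + 1)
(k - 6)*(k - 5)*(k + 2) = k^3 - 9*k^2 + 8*k + 60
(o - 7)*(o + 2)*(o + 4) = o^3 - o^2 - 34*o - 56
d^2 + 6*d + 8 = (d + 2)*(d + 4)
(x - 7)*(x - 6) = x^2 - 13*x + 42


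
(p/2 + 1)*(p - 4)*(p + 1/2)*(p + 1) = p^4/2 - p^3/4 - 21*p^2/4 - 13*p/2 - 2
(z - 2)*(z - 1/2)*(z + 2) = z^3 - z^2/2 - 4*z + 2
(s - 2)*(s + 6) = s^2 + 4*s - 12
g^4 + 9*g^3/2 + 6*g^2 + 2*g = g*(g + 1/2)*(g + 2)^2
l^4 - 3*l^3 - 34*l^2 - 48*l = l*(l - 8)*(l + 2)*(l + 3)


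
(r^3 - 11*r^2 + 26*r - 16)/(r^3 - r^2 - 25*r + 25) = (r^2 - 10*r + 16)/(r^2 - 25)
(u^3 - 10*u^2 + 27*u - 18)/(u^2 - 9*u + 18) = u - 1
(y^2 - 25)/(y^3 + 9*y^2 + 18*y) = (y^2 - 25)/(y*(y^2 + 9*y + 18))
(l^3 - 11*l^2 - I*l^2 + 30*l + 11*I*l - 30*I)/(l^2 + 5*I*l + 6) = (l^2 - 11*l + 30)/(l + 6*I)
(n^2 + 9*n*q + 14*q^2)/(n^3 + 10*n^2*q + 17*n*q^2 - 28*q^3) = (-n - 2*q)/(-n^2 - 3*n*q + 4*q^2)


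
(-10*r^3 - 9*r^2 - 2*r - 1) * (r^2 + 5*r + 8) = -10*r^5 - 59*r^4 - 127*r^3 - 83*r^2 - 21*r - 8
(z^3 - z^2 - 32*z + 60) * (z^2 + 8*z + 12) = z^5 + 7*z^4 - 28*z^3 - 208*z^2 + 96*z + 720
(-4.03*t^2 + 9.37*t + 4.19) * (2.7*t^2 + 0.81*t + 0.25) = -10.881*t^4 + 22.0347*t^3 + 17.8952*t^2 + 5.7364*t + 1.0475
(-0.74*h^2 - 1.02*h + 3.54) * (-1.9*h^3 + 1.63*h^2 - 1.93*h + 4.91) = 1.406*h^5 + 0.7318*h^4 - 6.9604*h^3 + 4.1054*h^2 - 11.8404*h + 17.3814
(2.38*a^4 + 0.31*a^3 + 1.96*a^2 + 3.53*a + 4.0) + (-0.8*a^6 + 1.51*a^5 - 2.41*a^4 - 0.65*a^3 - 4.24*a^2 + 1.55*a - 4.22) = -0.8*a^6 + 1.51*a^5 - 0.0300000000000002*a^4 - 0.34*a^3 - 2.28*a^2 + 5.08*a - 0.22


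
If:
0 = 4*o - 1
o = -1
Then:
No Solution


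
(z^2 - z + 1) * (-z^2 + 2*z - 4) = -z^4 + 3*z^3 - 7*z^2 + 6*z - 4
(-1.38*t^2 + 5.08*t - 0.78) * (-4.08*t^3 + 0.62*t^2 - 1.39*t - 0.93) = 5.6304*t^5 - 21.582*t^4 + 8.2502*t^3 - 6.2614*t^2 - 3.6402*t + 0.7254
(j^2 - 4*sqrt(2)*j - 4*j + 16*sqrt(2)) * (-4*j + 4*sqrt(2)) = -4*j^3 + 16*j^2 + 20*sqrt(2)*j^2 - 80*sqrt(2)*j - 32*j + 128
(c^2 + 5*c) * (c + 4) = c^3 + 9*c^2 + 20*c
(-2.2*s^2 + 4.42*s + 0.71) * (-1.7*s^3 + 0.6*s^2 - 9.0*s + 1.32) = 3.74*s^5 - 8.834*s^4 + 21.245*s^3 - 42.258*s^2 - 0.555599999999999*s + 0.9372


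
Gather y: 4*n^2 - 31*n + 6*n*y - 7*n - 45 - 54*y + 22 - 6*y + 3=4*n^2 - 38*n + y*(6*n - 60) - 20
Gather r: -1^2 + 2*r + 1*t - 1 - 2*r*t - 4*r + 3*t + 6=r*(-2*t - 2) + 4*t + 4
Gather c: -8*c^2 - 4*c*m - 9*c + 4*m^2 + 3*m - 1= -8*c^2 + c*(-4*m - 9) + 4*m^2 + 3*m - 1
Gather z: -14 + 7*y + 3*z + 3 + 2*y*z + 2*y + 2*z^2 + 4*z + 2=9*y + 2*z^2 + z*(2*y + 7) - 9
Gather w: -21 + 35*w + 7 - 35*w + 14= 0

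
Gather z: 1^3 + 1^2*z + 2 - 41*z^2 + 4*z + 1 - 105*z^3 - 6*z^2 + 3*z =-105*z^3 - 47*z^2 + 8*z + 4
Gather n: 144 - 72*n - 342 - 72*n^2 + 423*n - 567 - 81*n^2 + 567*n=-153*n^2 + 918*n - 765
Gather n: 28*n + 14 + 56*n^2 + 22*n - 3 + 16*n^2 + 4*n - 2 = 72*n^2 + 54*n + 9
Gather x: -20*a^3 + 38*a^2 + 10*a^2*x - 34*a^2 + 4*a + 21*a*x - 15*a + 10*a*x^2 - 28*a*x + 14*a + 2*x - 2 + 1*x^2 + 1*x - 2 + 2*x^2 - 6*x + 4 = -20*a^3 + 4*a^2 + 3*a + x^2*(10*a + 3) + x*(10*a^2 - 7*a - 3)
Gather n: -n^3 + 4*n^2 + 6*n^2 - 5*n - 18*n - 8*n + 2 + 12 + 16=-n^3 + 10*n^2 - 31*n + 30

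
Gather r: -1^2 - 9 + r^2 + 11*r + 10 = r^2 + 11*r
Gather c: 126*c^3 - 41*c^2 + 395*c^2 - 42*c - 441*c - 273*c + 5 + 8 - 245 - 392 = 126*c^3 + 354*c^2 - 756*c - 624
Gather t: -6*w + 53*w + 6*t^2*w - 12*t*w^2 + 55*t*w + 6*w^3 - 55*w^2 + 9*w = 6*t^2*w + t*(-12*w^2 + 55*w) + 6*w^3 - 55*w^2 + 56*w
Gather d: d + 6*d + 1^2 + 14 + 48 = 7*d + 63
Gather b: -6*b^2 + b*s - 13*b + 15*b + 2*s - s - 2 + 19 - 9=-6*b^2 + b*(s + 2) + s + 8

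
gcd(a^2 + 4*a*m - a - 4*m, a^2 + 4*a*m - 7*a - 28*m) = a + 4*m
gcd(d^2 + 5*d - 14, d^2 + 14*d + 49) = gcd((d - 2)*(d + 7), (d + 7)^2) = d + 7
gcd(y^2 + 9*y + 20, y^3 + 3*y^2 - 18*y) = 1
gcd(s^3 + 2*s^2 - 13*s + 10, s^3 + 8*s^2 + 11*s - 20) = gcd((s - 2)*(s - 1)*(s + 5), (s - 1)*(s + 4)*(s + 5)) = s^2 + 4*s - 5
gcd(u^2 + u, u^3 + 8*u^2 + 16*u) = u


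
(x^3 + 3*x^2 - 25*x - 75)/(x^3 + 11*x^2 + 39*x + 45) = (x - 5)/(x + 3)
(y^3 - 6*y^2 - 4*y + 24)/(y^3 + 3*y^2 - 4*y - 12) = (y - 6)/(y + 3)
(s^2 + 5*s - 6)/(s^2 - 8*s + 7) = (s + 6)/(s - 7)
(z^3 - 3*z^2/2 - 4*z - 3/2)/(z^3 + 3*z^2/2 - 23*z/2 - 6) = (z + 1)/(z + 4)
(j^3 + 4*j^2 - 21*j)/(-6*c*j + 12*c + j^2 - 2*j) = j*(-j^2 - 4*j + 21)/(6*c*j - 12*c - j^2 + 2*j)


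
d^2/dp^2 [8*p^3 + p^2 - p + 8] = 48*p + 2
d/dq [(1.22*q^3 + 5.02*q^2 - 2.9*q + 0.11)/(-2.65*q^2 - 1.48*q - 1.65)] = (-3.233*q^4 - 3.6112*q^3 - 21.1536*q^2 - 15.983*q + 4.9478)/(7.0225*q^4 + 7.844*q^3 + 10.9354*q^2 + 4.884*q + 2.7225)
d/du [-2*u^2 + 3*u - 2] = 3 - 4*u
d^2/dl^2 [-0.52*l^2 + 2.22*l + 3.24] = -1.04000000000000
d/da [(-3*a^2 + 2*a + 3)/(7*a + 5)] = (-21*a^2 - 30*a - 11)/(49*a^2 + 70*a + 25)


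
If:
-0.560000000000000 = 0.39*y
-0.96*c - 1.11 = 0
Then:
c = -1.16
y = -1.44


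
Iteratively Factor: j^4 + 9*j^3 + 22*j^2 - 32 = (j + 2)*(j^3 + 7*j^2 + 8*j - 16) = (j + 2)*(j + 4)*(j^2 + 3*j - 4) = (j + 2)*(j + 4)^2*(j - 1)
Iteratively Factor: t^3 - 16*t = (t - 4)*(t^2 + 4*t) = (t - 4)*(t + 4)*(t)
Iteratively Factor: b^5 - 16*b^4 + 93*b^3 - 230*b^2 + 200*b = (b - 5)*(b^4 - 11*b^3 + 38*b^2 - 40*b) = (b - 5)*(b - 4)*(b^3 - 7*b^2 + 10*b) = b*(b - 5)*(b - 4)*(b^2 - 7*b + 10) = b*(b - 5)*(b - 4)*(b - 2)*(b - 5)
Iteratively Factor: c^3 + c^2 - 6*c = (c + 3)*(c^2 - 2*c) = (c - 2)*(c + 3)*(c)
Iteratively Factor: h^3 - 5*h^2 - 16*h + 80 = (h - 4)*(h^2 - h - 20) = (h - 5)*(h - 4)*(h + 4)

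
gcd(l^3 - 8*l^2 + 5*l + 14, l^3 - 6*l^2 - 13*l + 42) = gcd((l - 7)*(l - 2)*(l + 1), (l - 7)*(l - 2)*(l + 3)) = l^2 - 9*l + 14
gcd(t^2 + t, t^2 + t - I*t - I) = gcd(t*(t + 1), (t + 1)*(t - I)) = t + 1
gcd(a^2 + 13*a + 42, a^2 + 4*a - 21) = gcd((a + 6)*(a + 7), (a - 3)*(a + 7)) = a + 7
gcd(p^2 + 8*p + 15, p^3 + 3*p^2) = p + 3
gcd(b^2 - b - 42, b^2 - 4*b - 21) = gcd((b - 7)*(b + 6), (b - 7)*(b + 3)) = b - 7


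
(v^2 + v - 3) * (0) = 0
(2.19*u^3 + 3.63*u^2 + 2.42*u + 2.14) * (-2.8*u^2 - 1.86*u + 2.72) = -6.132*u^5 - 14.2374*u^4 - 7.571*u^3 - 0.6196*u^2 + 2.602*u + 5.8208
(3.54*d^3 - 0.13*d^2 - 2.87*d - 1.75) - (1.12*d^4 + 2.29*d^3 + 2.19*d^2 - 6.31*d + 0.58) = -1.12*d^4 + 1.25*d^3 - 2.32*d^2 + 3.44*d - 2.33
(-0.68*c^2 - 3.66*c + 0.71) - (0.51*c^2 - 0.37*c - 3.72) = -1.19*c^2 - 3.29*c + 4.43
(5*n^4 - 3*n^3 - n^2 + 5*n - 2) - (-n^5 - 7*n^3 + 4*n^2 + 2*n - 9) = n^5 + 5*n^4 + 4*n^3 - 5*n^2 + 3*n + 7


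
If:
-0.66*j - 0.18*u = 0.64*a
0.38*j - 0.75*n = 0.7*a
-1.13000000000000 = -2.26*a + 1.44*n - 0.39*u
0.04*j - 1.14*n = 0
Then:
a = -0.55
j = -1.09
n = -0.04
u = 5.94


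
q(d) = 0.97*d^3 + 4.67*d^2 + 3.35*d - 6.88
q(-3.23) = -1.67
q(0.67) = -2.25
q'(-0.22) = 1.44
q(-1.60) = -4.26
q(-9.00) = -365.89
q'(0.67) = 10.91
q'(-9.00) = 155.00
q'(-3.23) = 3.54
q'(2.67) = 49.03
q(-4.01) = -7.77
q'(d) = 2.91*d^2 + 9.34*d + 3.35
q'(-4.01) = 12.69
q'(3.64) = 75.90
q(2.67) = 53.82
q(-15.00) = -2280.13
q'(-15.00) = 518.00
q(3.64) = 113.97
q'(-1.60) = -4.14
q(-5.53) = -46.63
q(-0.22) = -7.40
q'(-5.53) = 40.69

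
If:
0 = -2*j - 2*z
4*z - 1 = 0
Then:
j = -1/4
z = 1/4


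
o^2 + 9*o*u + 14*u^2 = (o + 2*u)*(o + 7*u)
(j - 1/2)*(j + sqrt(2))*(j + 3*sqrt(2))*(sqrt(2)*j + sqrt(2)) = sqrt(2)*j^4 + sqrt(2)*j^3/2 + 8*j^3 + 4*j^2 + 11*sqrt(2)*j^2/2 - 4*j + 3*sqrt(2)*j - 3*sqrt(2)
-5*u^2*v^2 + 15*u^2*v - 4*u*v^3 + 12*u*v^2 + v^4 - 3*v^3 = v*(-5*u + v)*(u + v)*(v - 3)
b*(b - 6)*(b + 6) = b^3 - 36*b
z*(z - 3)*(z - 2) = z^3 - 5*z^2 + 6*z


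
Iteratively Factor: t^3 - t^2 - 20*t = (t + 4)*(t^2 - 5*t) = (t - 5)*(t + 4)*(t)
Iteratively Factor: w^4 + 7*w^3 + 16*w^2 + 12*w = (w)*(w^3 + 7*w^2 + 16*w + 12) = w*(w + 3)*(w^2 + 4*w + 4) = w*(w + 2)*(w + 3)*(w + 2)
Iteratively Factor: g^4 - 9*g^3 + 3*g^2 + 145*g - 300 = (g + 4)*(g^3 - 13*g^2 + 55*g - 75) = (g - 3)*(g + 4)*(g^2 - 10*g + 25) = (g - 5)*(g - 3)*(g + 4)*(g - 5)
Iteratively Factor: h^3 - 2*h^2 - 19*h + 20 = (h - 5)*(h^2 + 3*h - 4) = (h - 5)*(h + 4)*(h - 1)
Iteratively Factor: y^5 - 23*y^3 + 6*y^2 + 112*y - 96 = (y + 3)*(y^4 - 3*y^3 - 14*y^2 + 48*y - 32) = (y - 1)*(y + 3)*(y^3 - 2*y^2 - 16*y + 32) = (y - 4)*(y - 1)*(y + 3)*(y^2 + 2*y - 8) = (y - 4)*(y - 2)*(y - 1)*(y + 3)*(y + 4)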